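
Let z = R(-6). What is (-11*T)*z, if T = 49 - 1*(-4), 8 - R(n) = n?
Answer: -8162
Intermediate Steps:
R(n) = 8 - n
T = 53 (T = 49 + 4 = 53)
z = 14 (z = 8 - 1*(-6) = 8 + 6 = 14)
(-11*T)*z = -11*53*14 = -583*14 = -8162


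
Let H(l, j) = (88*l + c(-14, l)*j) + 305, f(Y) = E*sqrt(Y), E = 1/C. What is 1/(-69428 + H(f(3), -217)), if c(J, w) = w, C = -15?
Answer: -576025/39816574226 - 215*sqrt(3)/119449722678 ≈ -1.4470e-5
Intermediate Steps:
E = -1/15 (E = 1/(-15) = -1/15 ≈ -0.066667)
f(Y) = -sqrt(Y)/15
H(l, j) = 305 + 88*l + j*l (H(l, j) = (88*l + l*j) + 305 = (88*l + j*l) + 305 = 305 + 88*l + j*l)
1/(-69428 + H(f(3), -217)) = 1/(-69428 + (305 + 88*(-sqrt(3)/15) - (-217)*sqrt(3)/15)) = 1/(-69428 + (305 - 88*sqrt(3)/15 + 217*sqrt(3)/15)) = 1/(-69428 + (305 + 43*sqrt(3)/5)) = 1/(-69123 + 43*sqrt(3)/5)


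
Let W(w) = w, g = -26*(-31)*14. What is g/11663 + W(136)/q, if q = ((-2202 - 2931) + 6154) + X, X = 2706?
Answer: 43641636/43468001 ≈ 1.0040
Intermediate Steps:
g = 11284 (g = 806*14 = 11284)
q = 3727 (q = ((-2202 - 2931) + 6154) + 2706 = (-5133 + 6154) + 2706 = 1021 + 2706 = 3727)
g/11663 + W(136)/q = 11284/11663 + 136/3727 = 43641636/43468001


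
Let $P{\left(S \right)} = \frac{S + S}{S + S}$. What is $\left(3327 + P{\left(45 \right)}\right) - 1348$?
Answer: $1980$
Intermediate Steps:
$P{\left(S \right)} = 1$ ($P{\left(S \right)} = \frac{2 S}{2 S} = 2 S \frac{1}{2 S} = 1$)
$\left(3327 + P{\left(45 \right)}\right) - 1348 = \left(3327 + 1\right) - 1348 = 3328 - 1348 = 1980$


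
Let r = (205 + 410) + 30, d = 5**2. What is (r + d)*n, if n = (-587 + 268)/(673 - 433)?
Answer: -21373/24 ≈ -890.54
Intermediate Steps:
d = 25
n = -319/240 ≈ -1.3292
r = 645 (r = 615 + 30 = 645)
(r + d)*n = (645 + 25)*(-319/240) = 670*(-319/240) = -21373/24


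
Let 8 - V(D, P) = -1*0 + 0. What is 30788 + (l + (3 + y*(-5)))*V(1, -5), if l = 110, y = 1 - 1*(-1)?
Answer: 31612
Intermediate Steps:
y = 2 (y = 1 + 1 = 2)
V(D, P) = 8 (V(D, P) = 8 - (-1*0 + 0) = 8 - (0 + 0) = 8 - 1*0 = 8 + 0 = 8)
30788 + (l + (3 + y*(-5)))*V(1, -5) = 30788 + (110 + (3 + 2*(-5)))*8 = 30788 + (110 + (3 - 10))*8 = 30788 + (110 - 7)*8 = 30788 + 103*8 = 30788 + 824 = 31612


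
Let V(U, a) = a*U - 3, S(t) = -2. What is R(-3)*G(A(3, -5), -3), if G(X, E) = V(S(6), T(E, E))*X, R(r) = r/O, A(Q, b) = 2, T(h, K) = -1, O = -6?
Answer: -1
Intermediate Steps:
R(r) = -r/6 (R(r) = r/(-6) = r*(-1/6) = -r/6)
V(U, a) = -3 + U*a (V(U, a) = U*a - 3 = -3 + U*a)
G(X, E) = -X (G(X, E) = (-3 - 2*(-1))*X = (-3 + 2)*X = -X)
R(-3)*G(A(3, -5), -3) = (-1/6*(-3))*(-1*2) = (1/2)*(-2) = -1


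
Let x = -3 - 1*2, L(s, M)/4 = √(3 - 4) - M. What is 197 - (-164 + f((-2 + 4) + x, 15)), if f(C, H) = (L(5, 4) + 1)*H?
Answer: 586 - 60*I ≈ 586.0 - 60.0*I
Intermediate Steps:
L(s, M) = -4*M + 4*I (L(s, M) = 4*(√(3 - 4) - M) = 4*(√(-1) - M) = 4*(I - M) = -4*M + 4*I)
x = -5 (x = -3 - 2 = -5)
f(C, H) = H*(-15 + 4*I) (f(C, H) = ((-4*4 + 4*I) + 1)*H = ((-16 + 4*I) + 1)*H = (-15 + 4*I)*H = H*(-15 + 4*I))
197 - (-164 + f((-2 + 4) + x, 15)) = 197 - (-164 + 15*(-15 + 4*I)) = 197 - (-164 + (-225 + 60*I)) = 197 - (-389 + 60*I) = 197 + (389 - 60*I) = 586 - 60*I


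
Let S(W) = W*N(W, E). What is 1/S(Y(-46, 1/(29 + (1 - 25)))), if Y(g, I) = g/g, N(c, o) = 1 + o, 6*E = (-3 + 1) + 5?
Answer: ⅔ ≈ 0.66667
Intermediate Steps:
E = ½ (E = ((-3 + 1) + 5)/6 = (-2 + 5)/6 = (⅙)*3 = ½ ≈ 0.50000)
Y(g, I) = 1
S(W) = 3*W/2 (S(W) = W*(1 + ½) = W*(3/2) = 3*W/2)
1/S(Y(-46, 1/(29 + (1 - 25)))) = 1/((3/2)*1) = 1/(3/2) = ⅔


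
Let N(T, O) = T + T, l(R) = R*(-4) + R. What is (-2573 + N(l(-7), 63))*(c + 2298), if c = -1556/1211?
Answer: -7039525982/1211 ≈ -5.8130e+6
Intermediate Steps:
l(R) = -3*R (l(R) = -4*R + R = -3*R)
N(T, O) = 2*T
c = -1556/1211 (c = -1556*1/1211 = -1556/1211 ≈ -1.2849)
(-2573 + N(l(-7), 63))*(c + 2298) = (-2573 + 2*(-3*(-7)))*(-1556/1211 + 2298) = (-2573 + 2*21)*(2781322/1211) = (-2573 + 42)*(2781322/1211) = -2531*2781322/1211 = -7039525982/1211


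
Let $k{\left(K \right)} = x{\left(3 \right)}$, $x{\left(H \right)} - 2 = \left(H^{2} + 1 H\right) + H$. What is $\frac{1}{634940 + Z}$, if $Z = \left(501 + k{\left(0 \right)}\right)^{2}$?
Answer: $\frac{1}{903264} \approx 1.1071 \cdot 10^{-6}$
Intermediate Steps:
$x{\left(H \right)} = 2 + H^{2} + 2 H$ ($x{\left(H \right)} = 2 + \left(\left(H^{2} + 1 H\right) + H\right) = 2 + \left(\left(H^{2} + H\right) + H\right) = 2 + \left(\left(H + H^{2}\right) + H\right) = 2 + \left(H^{2} + 2 H\right) = 2 + H^{2} + 2 H$)
$k{\left(K \right)} = 17$ ($k{\left(K \right)} = 2 + 3^{2} + 2 \cdot 3 = 2 + 9 + 6 = 17$)
$Z = 268324$ ($Z = \left(501 + 17\right)^{2} = 518^{2} = 268324$)
$\frac{1}{634940 + Z} = \frac{1}{634940 + 268324} = \frac{1}{903264}$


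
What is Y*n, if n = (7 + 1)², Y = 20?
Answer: 1280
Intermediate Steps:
n = 64 (n = 8² = 64)
Y*n = 20*64 = 1280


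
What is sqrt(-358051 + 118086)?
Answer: I*sqrt(239965) ≈ 489.86*I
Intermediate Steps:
sqrt(-358051 + 118086) = sqrt(-239965) = I*sqrt(239965)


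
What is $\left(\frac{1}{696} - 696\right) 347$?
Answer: $- \frac{168092005}{696} \approx -2.4151 \cdot 10^{5}$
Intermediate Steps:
$\left(\frac{1}{696} - 696\right) 347 = \left(- \frac{484415}{696}\right) 347 = - \frac{168092005}{696}$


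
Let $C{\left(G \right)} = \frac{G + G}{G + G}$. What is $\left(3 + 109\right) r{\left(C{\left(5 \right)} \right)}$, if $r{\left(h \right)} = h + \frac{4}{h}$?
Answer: $560$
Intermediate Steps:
$C{\left(G \right)} = 1$ ($C{\left(G \right)} = \frac{2 G}{2 G} = 2 G \frac{1}{2 G} = 1$)
$\left(3 + 109\right) r{\left(C{\left(5 \right)} \right)} = \left(3 + 109\right) \left(1 + \frac{4}{1}\right) = 112 \left(1 + 4 \cdot 1\right) = 112 \left(1 + 4\right) = 112 \cdot 5 = 560$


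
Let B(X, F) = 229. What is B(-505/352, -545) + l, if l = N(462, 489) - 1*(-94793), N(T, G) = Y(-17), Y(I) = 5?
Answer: 95027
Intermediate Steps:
N(T, G) = 5
l = 94798 (l = 5 - 1*(-94793) = 5 + 94793 = 94798)
B(-505/352, -545) + l = 229 + 94798 = 95027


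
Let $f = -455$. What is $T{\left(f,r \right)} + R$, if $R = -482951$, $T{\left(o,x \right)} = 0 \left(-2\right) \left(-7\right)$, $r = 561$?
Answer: $-482951$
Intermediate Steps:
$T{\left(o,x \right)} = 0$ ($T{\left(o,x \right)} = 0 \left(-7\right) = 0$)
$T{\left(f,r \right)} + R = 0 - 482951 = -482951$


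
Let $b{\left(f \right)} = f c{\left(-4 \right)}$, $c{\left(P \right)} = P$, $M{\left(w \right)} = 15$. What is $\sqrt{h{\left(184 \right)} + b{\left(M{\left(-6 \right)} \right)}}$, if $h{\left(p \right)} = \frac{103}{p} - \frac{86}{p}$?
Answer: $\frac{i \sqrt{507058}}{92} \approx 7.74 i$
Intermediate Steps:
$b{\left(f \right)} = - 4 f$ ($b{\left(f \right)} = f \left(-4\right) = - 4 f$)
$h{\left(p \right)} = \frac{17}{p}$
$\sqrt{h{\left(184 \right)} + b{\left(M{\left(-6 \right)} \right)}} = \sqrt{\frac{17}{184} - 60} = \sqrt{- \frac{11023}{184}} = \frac{i \sqrt{507058}}{92}$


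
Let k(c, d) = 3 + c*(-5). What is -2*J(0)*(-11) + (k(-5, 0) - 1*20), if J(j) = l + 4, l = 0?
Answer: 96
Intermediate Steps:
J(j) = 4 (J(j) = 0 + 4 = 4)
k(c, d) = 3 - 5*c
-2*J(0)*(-11) + (k(-5, 0) - 1*20) = -2*4*(-11) + ((3 - 5*(-5)) - 1*20) = -8*(-11) + ((3 + 25) - 20) = 88 + (28 - 20) = 88 + 8 = 96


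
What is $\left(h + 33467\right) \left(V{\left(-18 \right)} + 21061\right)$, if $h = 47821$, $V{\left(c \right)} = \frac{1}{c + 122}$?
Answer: $\frac{22256095545}{13} \approx 1.712 \cdot 10^{9}$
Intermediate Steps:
$V{\left(c \right)} = \frac{1}{122 + c}$
$\left(h + 33467\right) \left(V{\left(-18 \right)} + 21061\right) = \left(47821 + 33467\right) \left(\frac{1}{122 - 18} + 21061\right) = 81288 \left(\frac{1}{104} + 21061\right) = 81288 \cdot \frac{2190345}{104} = \frac{22256095545}{13}$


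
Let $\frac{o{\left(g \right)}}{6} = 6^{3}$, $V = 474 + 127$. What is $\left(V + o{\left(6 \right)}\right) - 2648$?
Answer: $-751$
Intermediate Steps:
$V = 601$
$o{\left(g \right)} = 1296$ ($o{\left(g \right)} = 6 \cdot 6^{3} = 6 \cdot 216 = 1296$)
$\left(V + o{\left(6 \right)}\right) - 2648 = \left(601 + 1296\right) - 2648 = 1897 - 2648 = -751$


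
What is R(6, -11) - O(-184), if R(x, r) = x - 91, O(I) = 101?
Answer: -186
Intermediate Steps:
R(x, r) = -91 + x
R(6, -11) - O(-184) = (-91 + 6) - 1*101 = -85 - 101 = -186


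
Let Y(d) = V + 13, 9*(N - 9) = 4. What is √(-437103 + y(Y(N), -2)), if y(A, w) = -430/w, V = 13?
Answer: 2*I*√109222 ≈ 660.97*I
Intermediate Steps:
N = 85/9 (N = 9 + (⅑)*4 = 9 + 4/9 = 85/9 ≈ 9.4444)
Y(d) = 26 (Y(d) = 13 + 13 = 26)
√(-437103 + y(Y(N), -2)) = √(-437103 - 430/(-2)) = √(-437103 - 430*(-½)) = √(-437103 + 215) = √(-436888) = 2*I*√109222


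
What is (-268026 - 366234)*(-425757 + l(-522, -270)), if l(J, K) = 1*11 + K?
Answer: 270204908160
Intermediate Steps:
l(J, K) = 11 + K
(-268026 - 366234)*(-425757 + l(-522, -270)) = (-268026 - 366234)*(-425757 + (11 - 270)) = -634260*(-425757 - 259) = -634260*(-426016) = 270204908160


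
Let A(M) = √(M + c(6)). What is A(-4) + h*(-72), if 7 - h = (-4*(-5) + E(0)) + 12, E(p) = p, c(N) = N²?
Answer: 1800 + 4*√2 ≈ 1805.7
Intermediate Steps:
h = -25 (h = 7 - ((-4*(-5) + 0) + 12) = 7 - ((20 + 0) + 12) = 7 - (20 + 12) = 7 - 1*32 = 7 - 32 = -25)
A(M) = √(36 + M) (A(M) = √(M + 6²) = √(M + 36) = √(36 + M))
A(-4) + h*(-72) = √(36 - 4) - 25*(-72) = √32 + 1800 = 4*√2 + 1800 = 1800 + 4*√2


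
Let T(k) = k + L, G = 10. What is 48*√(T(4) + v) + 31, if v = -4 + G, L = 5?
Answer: 31 + 48*√15 ≈ 216.90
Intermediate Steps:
T(k) = 5 + k (T(k) = k + 5 = 5 + k)
v = 6 (v = -4 + 10 = 6)
48*√(T(4) + v) + 31 = 48*√((5 + 4) + 6) + 31 = 48*√(9 + 6) + 31 = 48*√15 + 31 = 31 + 48*√15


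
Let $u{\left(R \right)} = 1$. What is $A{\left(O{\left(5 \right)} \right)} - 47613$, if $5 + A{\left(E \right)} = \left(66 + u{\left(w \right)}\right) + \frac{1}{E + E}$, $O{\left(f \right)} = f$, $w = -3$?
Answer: $- \frac{475509}{10} \approx -47551.0$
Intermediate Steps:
$A{\left(E \right)} = 62 + \frac{1}{2 E}$ ($A{\left(E \right)} = -5 + \left(\left(66 + 1\right) + \frac{1}{E + E}\right) = -5 + \left(67 + \frac{1}{2 E}\right) = 62 + \frac{1}{2 E}$)
$A{\left(O{\left(5 \right)} \right)} - 47613 = \left(62 + \frac{1}{2 \cdot 5}\right) - 47613 = \left(62 + \frac{1}{2} \cdot \frac{1}{5}\right) - 47613 = \left(62 + \frac{1}{10}\right) - 47613 = \frac{621}{10} - 47613 = - \frac{475509}{10}$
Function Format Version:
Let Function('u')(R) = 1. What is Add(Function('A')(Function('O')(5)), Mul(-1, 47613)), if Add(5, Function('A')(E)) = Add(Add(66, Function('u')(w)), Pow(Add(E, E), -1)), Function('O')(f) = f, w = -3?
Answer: Rational(-475509, 10) ≈ -47551.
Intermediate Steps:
Function('A')(E) = Add(62, Mul(Rational(1, 2), Pow(E, -1))) (Function('A')(E) = Add(-5, Add(Add(66, 1), Pow(Add(E, E), -1))) = Add(-5, Add(67, Pow(Mul(2, E), -1))) = Add(-5, Add(67, Mul(Rational(1, 2), Pow(E, -1)))) = Add(62, Mul(Rational(1, 2), Pow(E, -1))))
Add(Function('A')(Function('O')(5)), Mul(-1, 47613)) = Add(Add(62, Mul(Rational(1, 2), Pow(5, -1))), Mul(-1, 47613)) = Add(Add(62, Mul(Rational(1, 2), Rational(1, 5))), -47613) = Add(Add(62, Rational(1, 10)), -47613) = Add(Rational(621, 10), -47613) = Rational(-475509, 10)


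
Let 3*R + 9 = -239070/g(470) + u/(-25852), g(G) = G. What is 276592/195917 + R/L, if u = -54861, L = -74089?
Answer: 24940105177463099/17636721627757972 ≈ 1.4141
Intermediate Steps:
R = -208800231/1215044 (R = -3 + (-239070/470 - 54861/(-25852))/3 = -3 + (-239070*1/470 - 54861*(-1/25852))/3 = -3 + (-23907/47 + 54861/25852)/3 = -3 + (⅓)*(-615465297/1215044) = -3 - 205155099/1215044 = -208800231/1215044 ≈ -171.85)
276592/195917 + R/L = 276592/195917 - 208800231/1215044/(-74089) = 276592*(1/195917) - 208800231/1215044*(-1/74089) = 276592/195917 + 208800231/90021394916 = 24940105177463099/17636721627757972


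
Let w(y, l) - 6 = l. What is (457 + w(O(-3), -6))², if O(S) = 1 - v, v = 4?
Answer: 208849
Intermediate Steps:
O(S) = -3 (O(S) = 1 - 1*4 = 1 - 4 = -3)
w(y, l) = 6 + l
(457 + w(O(-3), -6))² = (457 + (6 - 6))² = (457 + 0)² = 457² = 208849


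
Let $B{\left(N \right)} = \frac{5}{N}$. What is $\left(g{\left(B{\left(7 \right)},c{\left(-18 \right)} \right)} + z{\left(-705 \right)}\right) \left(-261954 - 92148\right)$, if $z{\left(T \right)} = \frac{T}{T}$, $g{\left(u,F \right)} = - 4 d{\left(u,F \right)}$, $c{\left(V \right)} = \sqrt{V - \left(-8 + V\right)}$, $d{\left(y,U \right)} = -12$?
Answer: $-17350998$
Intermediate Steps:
$c{\left(V \right)} = 2 \sqrt{2}$ ($c{\left(V \right)} = \sqrt{8} = 2 \sqrt{2}$)
$g{\left(u,F \right)} = 48$ ($g{\left(u,F \right)} = \left(-4\right) \left(-12\right) = 48$)
$z{\left(T \right)} = 1$
$\left(g{\left(B{\left(7 \right)},c{\left(-18 \right)} \right)} + z{\left(-705 \right)}\right) \left(-261954 - 92148\right) = \left(48 + 1\right) \left(-261954 - 92148\right) = 49 \left(-354102\right) = -17350998$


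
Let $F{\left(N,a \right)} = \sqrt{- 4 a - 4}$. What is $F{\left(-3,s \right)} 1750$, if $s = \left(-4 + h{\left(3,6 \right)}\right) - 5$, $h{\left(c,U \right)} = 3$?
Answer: $3500 \sqrt{5} \approx 7826.2$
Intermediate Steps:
$s = -6$ ($s = \left(-4 + 3\right) - 5 = -1 - 5 = -6$)
$F{\left(N,a \right)} = \sqrt{-4 - 4 a}$
$F{\left(-3,s \right)} 1750 = 2 \sqrt{-1 - -6} \cdot 1750 = 2 \sqrt{-1 + 6} \cdot 1750 = 2 \sqrt{5} \cdot 1750 = 3500 \sqrt{5}$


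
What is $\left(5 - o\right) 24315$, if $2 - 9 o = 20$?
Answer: $170205$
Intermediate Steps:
$o = -2$ ($o = \frac{2}{9} - \frac{20}{9} = -2$)
$\left(5 - o\right) 24315 = \left(5 - -2\right) 24315 = \left(5 + 2\right) 24315 = 7 \cdot 24315 = 170205$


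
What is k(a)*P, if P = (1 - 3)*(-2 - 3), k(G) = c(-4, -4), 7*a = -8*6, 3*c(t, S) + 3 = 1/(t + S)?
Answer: -125/12 ≈ -10.417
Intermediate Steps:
c(t, S) = -1 + 1/(3*(S + t)) (c(t, S) = -1 + 1/(3*(t + S)) = -1 + 1/(3*(S + t)))
a = -48/7 (a = (-8*6)/7 = (1/7)*(-48) = -48/7 ≈ -6.8571)
k(G) = -25/24 (k(G) = (1/3 - 1*(-4) - 1*(-4))/(-4 - 4) = (1/3 + 4 + 4)/(-8) = -1/8*25/3 = -25/24)
P = 10 (P = -2*(-5) = 10)
k(a)*P = -25/24*10 = -125/12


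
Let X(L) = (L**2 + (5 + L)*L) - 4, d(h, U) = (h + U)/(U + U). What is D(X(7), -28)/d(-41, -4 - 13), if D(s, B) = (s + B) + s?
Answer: 3910/29 ≈ 134.83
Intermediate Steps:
d(h, U) = (U + h)/(2*U) (d(h, U) = (U + h)/((2*U)) = (U + h)*(1/(2*U)) = (U + h)/(2*U))
X(L) = -4 + L**2 + L*(5 + L) (X(L) = (L**2 + L*(5 + L)) - 4 = -4 + L**2 + L*(5 + L))
D(s, B) = B + 2*s (D(s, B) = (B + s) + s = B + 2*s)
D(X(7), -28)/d(-41, -4 - 13) = (-28 + 2*(-4 + 2*7**2 + 5*7))/((((-4 - 13) - 41)/(2*(-4 - 13)))) = (-28 + 2*(-4 + 2*49 + 35))/(((1/2)*(-17 - 41)/(-17))) = (-28 + 2*(-4 + 98 + 35))/(((1/2)*(-1/17)*(-58))) = (-28 + 2*129)/(29/17) = (-28 + 258)*(17/29) = 230*(17/29) = 3910/29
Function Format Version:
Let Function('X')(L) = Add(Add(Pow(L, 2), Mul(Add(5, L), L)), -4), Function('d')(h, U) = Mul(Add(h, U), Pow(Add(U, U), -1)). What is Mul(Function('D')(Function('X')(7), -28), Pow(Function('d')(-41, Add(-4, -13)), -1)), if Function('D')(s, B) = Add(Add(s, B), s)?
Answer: Rational(3910, 29) ≈ 134.83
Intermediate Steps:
Function('d')(h, U) = Mul(Rational(1, 2), Pow(U, -1), Add(U, h)) (Function('d')(h, U) = Mul(Add(U, h), Pow(Mul(2, U), -1)) = Mul(Add(U, h), Mul(Rational(1, 2), Pow(U, -1))) = Mul(Rational(1, 2), Pow(U, -1), Add(U, h)))
Function('X')(L) = Add(-4, Pow(L, 2), Mul(L, Add(5, L))) (Function('X')(L) = Add(Add(Pow(L, 2), Mul(L, Add(5, L))), -4) = Add(-4, Pow(L, 2), Mul(L, Add(5, L))))
Function('D')(s, B) = Add(B, Mul(2, s)) (Function('D')(s, B) = Add(Add(B, s), s) = Add(B, Mul(2, s)))
Mul(Function('D')(Function('X')(7), -28), Pow(Function('d')(-41, Add(-4, -13)), -1)) = Mul(Add(-28, Mul(2, Add(-4, Mul(2, Pow(7, 2)), Mul(5, 7)))), Pow(Mul(Rational(1, 2), Pow(Add(-4, -13), -1), Add(Add(-4, -13), -41)), -1)) = Mul(Add(-28, Mul(2, Add(-4, Mul(2, 49), 35))), Pow(Mul(Rational(1, 2), Pow(-17, -1), Add(-17, -41)), -1)) = Mul(Add(-28, Mul(2, Add(-4, 98, 35))), Pow(Mul(Rational(1, 2), Rational(-1, 17), -58), -1)) = Mul(Add(-28, Mul(2, 129)), Pow(Rational(29, 17), -1)) = Mul(Add(-28, 258), Rational(17, 29)) = Mul(230, Rational(17, 29)) = Rational(3910, 29)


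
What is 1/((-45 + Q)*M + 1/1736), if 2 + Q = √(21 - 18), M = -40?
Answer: 5665750216/10637147928961 + 120547840*√3/10637147928961 ≈ 0.00055227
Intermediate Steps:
Q = -2 + √3 (Q = -2 + √(21 - 18) = -2 + √3 ≈ -0.26795)
1/((-45 + Q)*M + 1/1736) = 1/((-45 + (-2 + √3))*(-40) + 1/1736) = 1/((-47 + √3)*(-40) + 1/1736) = 1/((1880 - 40*√3) + 1/1736) = 1/(3263681/1736 - 40*√3)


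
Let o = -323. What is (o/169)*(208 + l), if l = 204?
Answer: -133076/169 ≈ -787.43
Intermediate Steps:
(o/169)*(208 + l) = (-323/169)*(208 + 204) = -323*1/169*412 = -323/169*412 = -133076/169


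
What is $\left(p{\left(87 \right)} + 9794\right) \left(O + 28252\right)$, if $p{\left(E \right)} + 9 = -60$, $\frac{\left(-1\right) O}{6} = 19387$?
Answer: $-856480750$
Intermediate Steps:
$O = -116322$ ($O = \left(-6\right) 19387 = -116322$)
$p{\left(E \right)} = -69$ ($p{\left(E \right)} = -9 - 60 = -69$)
$\left(p{\left(87 \right)} + 9794\right) \left(O + 28252\right) = \left(-69 + 9794\right) \left(-116322 + 28252\right) = 9725 \left(-88070\right) = -856480750$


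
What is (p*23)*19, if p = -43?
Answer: -18791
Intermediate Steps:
(p*23)*19 = -43*23*19 = -989*19 = -18791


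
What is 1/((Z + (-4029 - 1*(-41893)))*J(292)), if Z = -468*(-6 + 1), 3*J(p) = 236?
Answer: 3/9488144 ≈ 3.1618e-7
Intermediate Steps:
J(p) = 236/3 (J(p) = (1/3)*236 = 236/3)
Z = 2340 (Z = -468*(-5) = 2340)
1/((Z + (-4029 - 1*(-41893)))*J(292)) = 1/((2340 + (-4029 - 1*(-41893)))*(236/3)) = (3/236)/(2340 + (-4029 + 41893)) = (3/236)/(2340 + 37864) = (3/236)/40204 = (1/40204)*(3/236) = 3/9488144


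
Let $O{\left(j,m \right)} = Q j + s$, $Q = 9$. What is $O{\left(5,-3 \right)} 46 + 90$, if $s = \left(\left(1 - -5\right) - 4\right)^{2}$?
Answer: $2344$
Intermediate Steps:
$s = 4$ ($s = \left(\left(1 + 5\right) - 4\right)^{2} = \left(6 - 4\right)^{2} = 2^{2} = 4$)
$O{\left(j,m \right)} = 4 + 9 j$ ($O{\left(j,m \right)} = 9 j + 4 = 4 + 9 j$)
$O{\left(5,-3 \right)} 46 + 90 = \left(4 + 9 \cdot 5\right) 46 + 90 = \left(4 + 45\right) 46 + 90 = 49 \cdot 46 + 90 = 2254 + 90 = 2344$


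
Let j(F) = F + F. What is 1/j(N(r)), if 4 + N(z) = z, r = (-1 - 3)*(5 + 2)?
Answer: -1/64 ≈ -0.015625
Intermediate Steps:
r = -28 (r = -4*7 = -28)
N(z) = -4 + z
j(F) = 2*F
1/j(N(r)) = 1/(2*(-4 - 28)) = 1/(2*(-32)) = 1/(-64) = -1/64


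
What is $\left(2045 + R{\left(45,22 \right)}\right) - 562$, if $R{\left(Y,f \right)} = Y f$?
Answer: $2473$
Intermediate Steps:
$\left(2045 + R{\left(45,22 \right)}\right) - 562 = \left(2045 + 45 \cdot 22\right) - 562 = \left(2045 + 990\right) - 562 = 3035 - 562 = 2473$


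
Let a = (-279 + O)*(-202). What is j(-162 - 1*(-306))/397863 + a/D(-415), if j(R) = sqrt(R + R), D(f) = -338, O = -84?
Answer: -36663/169 + 4*sqrt(2)/132621 ≈ -216.94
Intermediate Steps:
j(R) = sqrt(2)*sqrt(R) (j(R) = sqrt(2*R) = sqrt(2)*sqrt(R))
a = 73326 (a = (-279 - 84)*(-202) = -363*(-202) = 73326)
j(-162 - 1*(-306))/397863 + a/D(-415) = (sqrt(2)*sqrt(-162 - 1*(-306)))/397863 + 73326/(-338) = (sqrt(2)*sqrt(-162 + 306))*(1/397863) + 73326*(-1/338) = (sqrt(2)*sqrt(144))*(1/397863) - 36663/169 = (sqrt(2)*12)*(1/397863) - 36663/169 = (12*sqrt(2))*(1/397863) - 36663/169 = 4*sqrt(2)/132621 - 36663/169 = -36663/169 + 4*sqrt(2)/132621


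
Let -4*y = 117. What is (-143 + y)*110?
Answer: -37895/2 ≈ -18948.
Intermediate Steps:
y = -117/4 (y = -¼*117 = -117/4 ≈ -29.250)
(-143 + y)*110 = (-143 - 117/4)*110 = -689/4*110 = -37895/2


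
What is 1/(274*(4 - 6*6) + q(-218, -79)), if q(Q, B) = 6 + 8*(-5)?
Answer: -1/8802 ≈ -0.00011361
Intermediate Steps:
q(Q, B) = -34 (q(Q, B) = 6 - 40 = -34)
1/(274*(4 - 6*6) + q(-218, -79)) = 1/(274*(4 - 6*6) - 34) = 1/(274*(4 - 36) - 34) = 1/(274*(-32) - 34) = 1/(-8768 - 34) = 1/(-8802) = -1/8802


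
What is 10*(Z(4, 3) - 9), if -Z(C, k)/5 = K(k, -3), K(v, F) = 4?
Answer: -290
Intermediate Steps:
Z(C, k) = -20 (Z(C, k) = -5*4 = -20)
10*(Z(4, 3) - 9) = 10*(-20 - 9) = 10*(-29) = -290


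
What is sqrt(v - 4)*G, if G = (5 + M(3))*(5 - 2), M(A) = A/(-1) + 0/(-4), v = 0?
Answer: 12*I ≈ 12.0*I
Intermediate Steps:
M(A) = -A (M(A) = A*(-1) + 0*(-1/4) = -A + 0 = -A)
G = 6 (G = (5 - 1*3)*(5 - 2) = (5 - 3)*3 = 2*3 = 6)
sqrt(v - 4)*G = sqrt(0 - 4)*6 = sqrt(-4)*6 = (2*I)*6 = 12*I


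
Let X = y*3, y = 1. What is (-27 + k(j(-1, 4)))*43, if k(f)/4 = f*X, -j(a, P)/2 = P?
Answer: -5289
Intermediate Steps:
j(a, P) = -2*P
X = 3 (X = 1*3 = 3)
k(f) = 12*f (k(f) = 4*(f*3) = 4*(3*f) = 12*f)
(-27 + k(j(-1, 4)))*43 = (-27 + 12*(-2*4))*43 = (-27 + 12*(-8))*43 = (-27 - 96)*43 = -123*43 = -5289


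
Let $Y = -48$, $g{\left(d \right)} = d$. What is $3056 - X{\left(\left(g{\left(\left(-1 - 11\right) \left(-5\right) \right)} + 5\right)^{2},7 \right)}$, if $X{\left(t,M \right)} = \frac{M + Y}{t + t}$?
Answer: $\frac{25823241}{8450} \approx 3056.0$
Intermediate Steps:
$X{\left(t,M \right)} = \frac{-48 + M}{2 t}$ ($X{\left(t,M \right)} = \frac{M - 48}{t + t} = \frac{-48 + M}{2 t}$)
$3056 - X{\left(\left(g{\left(\left(-1 - 11\right) \left(-5\right) \right)} + 5\right)^{2},7 \right)} = 3056 - \frac{-48 + 7}{2 \left(\left(-1 - 11\right) \left(-5\right) + 5\right)^{2}} = 3056 - \frac{1}{2} \frac{1}{\left(\left(-1 - 11\right) \left(-5\right) + 5\right)^{2}} \left(-41\right) = 3056 - \frac{1}{2} \frac{1}{\left(\left(-12\right) \left(-5\right) + 5\right)^{2}} \left(-41\right) = 3056 - \frac{1}{2} \frac{1}{\left(60 + 5\right)^{2}} \left(-41\right) = 3056 - \frac{1}{2} \frac{1}{65^{2}} \left(-41\right) = 3056 - \frac{1}{2} \cdot \frac{1}{4225} \left(-41\right) = 3056 - - \frac{41}{8450} = 3056 + \frac{41}{8450} = \frac{25823241}{8450}$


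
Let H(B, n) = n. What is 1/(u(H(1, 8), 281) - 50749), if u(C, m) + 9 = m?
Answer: -1/50477 ≈ -1.9811e-5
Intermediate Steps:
u(C, m) = -9 + m
1/(u(H(1, 8), 281) - 50749) = 1/((-9 + 281) - 50749) = 1/(272 - 50749) = 1/(-50477) = -1/50477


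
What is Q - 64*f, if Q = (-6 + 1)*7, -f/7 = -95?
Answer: -42595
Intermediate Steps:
f = 665 (f = -7*(-95) = 665)
Q = -35 (Q = -5*7 = -35)
Q - 64*f = -35 - 64*665 = -35 - 42560 = -42595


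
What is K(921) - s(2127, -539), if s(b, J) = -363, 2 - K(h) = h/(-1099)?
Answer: 402056/1099 ≈ 365.84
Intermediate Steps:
K(h) = 2 + h/1099 (K(h) = 2 - h/(-1099) = 2 - h*(-1)/1099 = 2 - (-1)*h/1099 = 2 + h/1099)
K(921) - s(2127, -539) = (2 + (1/1099)*921) - 1*(-363) = (2 + 921/1099) + 363 = 3119/1099 + 363 = 402056/1099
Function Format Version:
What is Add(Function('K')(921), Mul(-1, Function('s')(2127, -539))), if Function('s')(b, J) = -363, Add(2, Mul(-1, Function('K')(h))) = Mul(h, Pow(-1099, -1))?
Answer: Rational(402056, 1099) ≈ 365.84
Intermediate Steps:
Function('K')(h) = Add(2, Mul(Rational(1, 1099), h)) (Function('K')(h) = Add(2, Mul(-1, Mul(h, Pow(-1099, -1)))) = Add(2, Mul(-1, Mul(h, Rational(-1, 1099)))) = Add(2, Mul(-1, Mul(Rational(-1, 1099), h))) = Add(2, Mul(Rational(1, 1099), h)))
Add(Function('K')(921), Mul(-1, Function('s')(2127, -539))) = Add(Add(2, Mul(Rational(1, 1099), 921)), Mul(-1, -363)) = Add(Add(2, Rational(921, 1099)), 363) = Add(Rational(3119, 1099), 363) = Rational(402056, 1099)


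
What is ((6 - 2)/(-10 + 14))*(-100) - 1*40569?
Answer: -40669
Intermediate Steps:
((6 - 2)/(-10 + 14))*(-100) - 1*40569 = (4/4)*(-100) - 40569 = (4*(1/4))*(-100) - 40569 = 1*(-100) - 40569 = -100 - 40569 = -40669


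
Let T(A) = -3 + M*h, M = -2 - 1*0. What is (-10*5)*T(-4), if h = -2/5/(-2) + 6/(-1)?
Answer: -430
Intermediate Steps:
M = -2 (M = -2 + 0 = -2)
h = -29/5 (h = -2*⅕*(-½) + 6*(-1) = -⅖*(-½) - 6 = ⅕ - 6 = -29/5 ≈ -5.8000)
T(A) = 43/5 (T(A) = -3 - 2*(-29/5) = -3 + 58/5 = 43/5)
(-10*5)*T(-4) = -10*5*(43/5) = -50*43/5 = -430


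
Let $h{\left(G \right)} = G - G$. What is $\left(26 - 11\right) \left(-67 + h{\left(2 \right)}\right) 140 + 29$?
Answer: $-140671$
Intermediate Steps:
$h{\left(G \right)} = 0$
$\left(26 - 11\right) \left(-67 + h{\left(2 \right)}\right) 140 + 29 = \left(26 - 11\right) \left(-67 + 0\right) 140 + 29 = 15 \left(-67\right) 140 + 29 = \left(-1005\right) 140 + 29 = -140700 + 29 = -140671$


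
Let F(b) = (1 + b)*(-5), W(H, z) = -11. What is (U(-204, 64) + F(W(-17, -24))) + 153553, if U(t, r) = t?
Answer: 153399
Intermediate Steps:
F(b) = -5 - 5*b
(U(-204, 64) + F(W(-17, -24))) + 153553 = (-204 + (-5 - 5*(-11))) + 153553 = (-204 + (-5 + 55)) + 153553 = (-204 + 50) + 153553 = -154 + 153553 = 153399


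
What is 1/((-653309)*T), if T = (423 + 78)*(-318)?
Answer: 1/104083883262 ≈ 9.6076e-12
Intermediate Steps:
T = -159318 (T = 501*(-318) = -159318)
1/((-653309)*T) = 1/(-653309*(-159318)) = -1/653309*(-1/159318) = 1/104083883262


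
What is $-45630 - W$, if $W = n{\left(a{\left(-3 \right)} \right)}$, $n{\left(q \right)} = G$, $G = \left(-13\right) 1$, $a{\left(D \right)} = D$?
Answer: $-45617$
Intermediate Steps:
$G = -13$
$n{\left(q \right)} = -13$
$W = -13$
$-45630 - W = -45630 - -13 = -45630 + 13 = -45617$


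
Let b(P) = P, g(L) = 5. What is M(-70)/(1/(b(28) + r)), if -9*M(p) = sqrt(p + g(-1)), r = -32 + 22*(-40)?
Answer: 884*I*sqrt(65)/9 ≈ 791.89*I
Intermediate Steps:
r = -912 (r = -32 - 880 = -912)
M(p) = -sqrt(5 + p)/9 (M(p) = -sqrt(p + 5)/9 = -sqrt(5 + p)/9)
M(-70)/(1/(b(28) + r)) = (-sqrt(5 - 70)/9)/(1/(28 - 912)) = (-I*sqrt(65)/9)/(1/(-884)) = (-I*sqrt(65)/9)/(-1/884) = -I*sqrt(65)/9*(-884) = 884*I*sqrt(65)/9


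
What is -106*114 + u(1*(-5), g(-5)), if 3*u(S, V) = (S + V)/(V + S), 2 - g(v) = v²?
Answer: -36251/3 ≈ -12084.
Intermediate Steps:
g(v) = 2 - v²
u(S, V) = ⅓ (u(S, V) = ((S + V)/(V + S))/3 = ((S + V)/(S + V))/3 = (⅓)*1 = ⅓)
-106*114 + u(1*(-5), g(-5)) = -106*114 + ⅓ = -12084 + ⅓ = -36251/3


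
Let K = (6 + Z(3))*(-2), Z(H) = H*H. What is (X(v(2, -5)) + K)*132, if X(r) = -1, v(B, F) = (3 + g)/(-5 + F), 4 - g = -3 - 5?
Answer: -4092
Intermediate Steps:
Z(H) = H²
g = 12 (g = 4 - (-3 - 5) = 4 - 1*(-8) = 4 + 8 = 12)
v(B, F) = 15/(-5 + F) (v(B, F) = (3 + 12)/(-5 + F) = 15/(-5 + F))
K = -30 (K = (6 + 3²)*(-2) = (6 + 9)*(-2) = 15*(-2) = -30)
(X(v(2, -5)) + K)*132 = (-1 - 30)*132 = -31*132 = -4092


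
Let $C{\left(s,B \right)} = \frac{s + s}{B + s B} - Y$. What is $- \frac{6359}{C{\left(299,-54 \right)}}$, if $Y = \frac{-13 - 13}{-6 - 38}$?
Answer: $\frac{566586900}{55939} \approx 10129.0$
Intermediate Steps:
$Y = \frac{13}{22}$ ($Y = - \frac{26}{-44} = \left(-26\right) \left(- \frac{1}{44}\right) = \frac{13}{22} \approx 0.59091$)
$C{\left(s,B \right)} = - \frac{13}{22} + \frac{2 s}{B + B s}$ ($C{\left(s,B \right)} = \frac{s + s}{B + s B} - \frac{13}{22} = \frac{2 s}{B + B s} - \frac{13}{22} = - \frac{13}{22} + \frac{2 s}{B + B s}$)
$- \frac{6359}{C{\left(299,-54 \right)}} = - \frac{6359}{\frac{1}{22} \frac{1}{-54} \frac{1}{1 + 299} \left(\left(-13\right) \left(-54\right) + 44 \cdot 299 - \left(-702\right) 299\right)} = - \frac{6359}{\frac{1}{22} \left(- \frac{1}{54}\right) \frac{1}{300} \left(702 + 13156 + 209898\right)} = - \frac{6359}{\frac{1}{22} \left(- \frac{1}{54}\right) \frac{1}{300} \cdot 223756} = - \frac{6359}{- \frac{55939}{89100}} = \left(-6359\right) \left(- \frac{89100}{55939}\right) = \frac{566586900}{55939}$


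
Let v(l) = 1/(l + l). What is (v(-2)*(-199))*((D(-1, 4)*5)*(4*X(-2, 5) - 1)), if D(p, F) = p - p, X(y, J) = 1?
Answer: 0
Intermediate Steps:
D(p, F) = 0
v(l) = 1/(2*l)
(v(-2)*(-199))*((D(-1, 4)*5)*(4*X(-2, 5) - 1)) = (((½)/(-2))*(-199))*((0*5)*(4*1 - 1)) = (((½)*(-½))*(-199))*(0*(4 - 1)) = (-¼*(-199))*(0*3) = (199/4)*0 = 0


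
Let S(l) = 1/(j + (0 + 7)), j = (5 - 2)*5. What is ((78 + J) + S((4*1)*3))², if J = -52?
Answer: 328329/484 ≈ 678.37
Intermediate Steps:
j = 15 (j = 3*5 = 15)
S(l) = 1/22 (S(l) = 1/(15 + (0 + 7)) = 1/(15 + 7) = 1/22)
((78 + J) + S((4*1)*3))² = ((78 - 52) + 1/22)² = (26 + 1/22)² = (573/22)² = 328329/484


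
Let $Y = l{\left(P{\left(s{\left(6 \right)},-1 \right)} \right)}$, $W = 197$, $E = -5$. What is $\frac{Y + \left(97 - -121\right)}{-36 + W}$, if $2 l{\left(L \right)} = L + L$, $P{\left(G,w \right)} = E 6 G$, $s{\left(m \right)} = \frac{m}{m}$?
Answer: $\frac{188}{161} \approx 1.1677$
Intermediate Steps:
$s{\left(m \right)} = 1$
$P{\left(G,w \right)} = - 30 G$ ($P{\left(G,w \right)} = \left(-5\right) 6 G = - 30 G$)
$l{\left(L \right)} = L$ ($l{\left(L \right)} = \frac{L + L}{2} = \frac{2 L}{2} = L$)
$Y = -30$ ($Y = \left(-30\right) 1 = -30$)
$\frac{Y + \left(97 - -121\right)}{-36 + W} = \frac{-30 + \left(97 - -121\right)}{-36 + 197} = \frac{-30 + \left(97 + 121\right)}{161} = \left(-30 + 218\right) \frac{1}{161} = 188 \cdot \frac{1}{161} = \frac{188}{161}$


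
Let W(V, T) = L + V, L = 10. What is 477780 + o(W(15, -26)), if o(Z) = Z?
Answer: 477805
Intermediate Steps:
W(V, T) = 10 + V
477780 + o(W(15, -26)) = 477780 + (10 + 15) = 477780 + 25 = 477805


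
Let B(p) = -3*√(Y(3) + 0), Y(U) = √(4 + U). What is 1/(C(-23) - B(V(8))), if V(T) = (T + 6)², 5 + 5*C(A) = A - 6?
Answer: -196520/981961 - 86700*7^(¼)/981961 - 38250*√7/981961 - 16875*7^(¾)/981961 ≈ -0.52076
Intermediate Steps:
C(A) = -11/5 + A/5 (C(A) = -1 + (A - 6)/5 = -1 + (-6 + A)/5 = -1 + (-6/5 + A/5) = -11/5 + A/5)
V(T) = (6 + T)²
B(p) = -3*7^(¼) (B(p) = -3*√(√(4 + 3) + 0) = -3*√(√7 + 0) = -3*7^(¼))
1/(C(-23) - B(V(8))) = 1/((-11/5 + (⅕)*(-23)) - (-3)*7^(¼)) = 1/((-11/5 - 23/5) + 3*7^(¼)) = 1/(-34/5 + 3*7^(¼))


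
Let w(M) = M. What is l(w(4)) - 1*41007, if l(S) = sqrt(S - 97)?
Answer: -41007 + I*sqrt(93) ≈ -41007.0 + 9.6436*I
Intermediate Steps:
l(S) = sqrt(-97 + S)
l(w(4)) - 1*41007 = sqrt(-97 + 4) - 1*41007 = sqrt(-93) - 41007 = I*sqrt(93) - 41007 = -41007 + I*sqrt(93)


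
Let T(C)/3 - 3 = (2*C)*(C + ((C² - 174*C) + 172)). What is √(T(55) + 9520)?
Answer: I*√2075411 ≈ 1440.6*I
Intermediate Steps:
T(C) = 9 + 6*C*(172 + C² - 173*C) (T(C) = 9 + 3*((2*C)*(C + ((C² - 174*C) + 172))) = 9 + 3*((2*C)*(C + (172 + C² - 174*C))) = 9 + 3*((2*C)*(172 + C² - 173*C)) = 9 + 3*(2*C*(172 + C² - 173*C)) = 9 + 6*C*(172 + C² - 173*C))
√(T(55) + 9520) = √((9 - 1038*55² + 6*55³ + 1032*55) + 9520) = √((9 - 1038*3025 + 6*166375 + 56760) + 9520) = √((9 - 3139950 + 998250 + 56760) + 9520) = √(-2084931 + 9520) = √(-2075411) = I*√2075411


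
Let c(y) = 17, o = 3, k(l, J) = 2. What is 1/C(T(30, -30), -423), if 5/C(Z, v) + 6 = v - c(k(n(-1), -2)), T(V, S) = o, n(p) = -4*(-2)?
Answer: -446/5 ≈ -89.200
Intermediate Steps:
n(p) = 8
T(V, S) = 3
C(Z, v) = 5/(-23 + v) (C(Z, v) = 5/(-6 + (v - 1*17)) = 5/(-6 + (v - 17)) = 5/(-6 + (-17 + v)) = 5/(-23 + v))
1/C(T(30, -30), -423) = 1/(5/(-23 - 423)) = 1/(5/(-446)) = 1/(5*(-1/446)) = 1/(-5/446) = -446/5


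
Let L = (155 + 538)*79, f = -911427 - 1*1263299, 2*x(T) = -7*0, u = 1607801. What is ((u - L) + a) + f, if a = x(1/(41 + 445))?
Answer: -621672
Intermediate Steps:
x(T) = 0 (x(T) = (-7*0)/2 = (½)*0 = 0)
a = 0
f = -2174726 (f = -911427 - 1263299 = -2174726)
L = 54747 (L = 693*79 = 54747)
((u - L) + a) + f = ((1607801 - 1*54747) + 0) - 2174726 = ((1607801 - 54747) + 0) - 2174726 = (1553054 + 0) - 2174726 = 1553054 - 2174726 = -621672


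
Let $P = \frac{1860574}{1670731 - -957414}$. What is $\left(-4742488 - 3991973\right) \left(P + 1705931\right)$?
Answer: $- \frac{39160395914706276309}{2628145} \approx -1.49 \cdot 10^{13}$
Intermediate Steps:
$P = \frac{1860574}{2628145}$ ($P = \frac{1860574}{1670731 + 957414} = \frac{1860574}{2628145} \approx 0.70794$)
$\left(-4742488 - 3991973\right) \left(P + 1705931\right) = \left(-4742488 - 3991973\right) \left(\frac{1860574}{2628145} + 1705931\right) = \left(-8734461\right) \frac{4483435888569}{2628145} = - \frac{39160395914706276309}{2628145}$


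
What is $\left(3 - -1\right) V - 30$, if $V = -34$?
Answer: $-166$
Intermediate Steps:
$\left(3 - -1\right) V - 30 = \left(3 - -1\right) \left(-34\right) - 30 = \left(3 + 1\right) \left(-34\right) - 30 = 4 \left(-34\right) - 30 = -136 - 30 = -166$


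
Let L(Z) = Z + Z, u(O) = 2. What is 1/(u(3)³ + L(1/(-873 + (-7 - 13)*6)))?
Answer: 993/7942 ≈ 0.12503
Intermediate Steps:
L(Z) = 2*Z
1/(u(3)³ + L(1/(-873 + (-7 - 13)*6))) = 1/(2³ + 2/(-873 + (-7 - 13)*6)) = 1/(8 + 2/(-873 - 20*6)) = 1/(8 + 2/(-873 - 120)) = 1/(8 + 2/(-993)) = 1/(8 + 2*(-1/993)) = 1/(8 - 2/993) = 1/(7942/993) = 993/7942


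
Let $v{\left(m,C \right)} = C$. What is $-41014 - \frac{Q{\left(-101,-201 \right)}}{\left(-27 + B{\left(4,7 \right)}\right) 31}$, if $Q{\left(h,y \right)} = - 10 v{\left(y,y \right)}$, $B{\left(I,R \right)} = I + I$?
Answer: $- \frac{24155236}{589} \approx -41011.0$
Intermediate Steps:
$B{\left(I,R \right)} = 2 I$
$Q{\left(h,y \right)} = - 10 y$
$-41014 - \frac{Q{\left(-101,-201 \right)}}{\left(-27 + B{\left(4,7 \right)}\right) 31} = -41014 - \frac{\left(-10\right) \left(-201\right)}{\left(-27 + 2 \cdot 4\right) 31} = -41014 - \frac{2010}{\left(-27 + 8\right) 31} = -41014 - \frac{2010}{\left(-19\right) 31} = -41014 - \frac{2010}{-589} = -41014 - 2010 \left(- \frac{1}{589}\right) = -41014 - - \frac{2010}{589} = -41014 + \frac{2010}{589} = - \frac{24155236}{589}$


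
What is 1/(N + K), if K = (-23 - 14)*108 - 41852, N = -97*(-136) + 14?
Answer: -1/32642 ≈ -3.0635e-5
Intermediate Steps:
N = 13206 (N = 13192 + 14 = 13206)
K = -45848 (K = -37*108 - 41852 = -3996 - 41852 = -45848)
1/(N + K) = 1/(13206 - 45848) = 1/(-32642) = -1/32642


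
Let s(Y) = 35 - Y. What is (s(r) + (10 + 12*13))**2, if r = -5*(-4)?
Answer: 32761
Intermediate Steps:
r = 20
(s(r) + (10 + 12*13))**2 = ((35 - 1*20) + (10 + 12*13))**2 = ((35 - 20) + (10 + 156))**2 = (15 + 166)**2 = 181**2 = 32761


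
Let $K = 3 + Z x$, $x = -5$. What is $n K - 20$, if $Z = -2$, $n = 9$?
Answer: $97$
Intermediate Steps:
$K = 13$ ($K = 3 - -10 = 3 + 10 = 13$)
$n K - 20 = 9 \cdot 13 - 20 = 117 - 20 = 97$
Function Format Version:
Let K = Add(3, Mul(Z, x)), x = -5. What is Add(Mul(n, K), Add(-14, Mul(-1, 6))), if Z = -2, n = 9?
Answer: 97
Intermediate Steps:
K = 13 (K = Add(3, Mul(-2, -5)) = Add(3, 10) = 13)
Add(Mul(n, K), Add(-14, Mul(-1, 6))) = Add(Mul(9, 13), Add(-14, Mul(-1, 6))) = Add(117, Add(-14, -6)) = Add(117, -20) = 97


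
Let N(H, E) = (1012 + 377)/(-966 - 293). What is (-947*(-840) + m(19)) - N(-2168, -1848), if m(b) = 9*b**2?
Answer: 1005601200/1259 ≈ 7.9873e+5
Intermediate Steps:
N(H, E) = -1389/1259 (N(H, E) = 1389/(-1259) = 1389*(-1/1259) = -1389/1259)
(-947*(-840) + m(19)) - N(-2168, -1848) = (-947*(-840) + 9*19**2) - 1*(-1389/1259) = (795480 + 9*361) + 1389/1259 = (795480 + 3249) + 1389/1259 = 798729 + 1389/1259 = 1005601200/1259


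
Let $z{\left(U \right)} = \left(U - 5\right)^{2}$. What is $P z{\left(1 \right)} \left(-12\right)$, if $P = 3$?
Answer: $-576$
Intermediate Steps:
$z{\left(U \right)} = \left(-5 + U\right)^{2}$
$P z{\left(1 \right)} \left(-12\right) = 3 \left(-5 + 1\right)^{2} \left(-12\right) = 3 \left(-4\right)^{2} \left(-12\right) = 3 \cdot 16 \left(-12\right) = 48 \left(-12\right) = -576$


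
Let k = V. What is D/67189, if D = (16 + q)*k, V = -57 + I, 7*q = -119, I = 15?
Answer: 42/67189 ≈ 0.00062510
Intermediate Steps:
q = -17 (q = (⅐)*(-119) = -17)
V = -42 (V = -57 + 15 = -42)
k = -42
D = 42 (D = (16 - 17)*(-42) = -1*(-42) = 42)
D/67189 = 42/67189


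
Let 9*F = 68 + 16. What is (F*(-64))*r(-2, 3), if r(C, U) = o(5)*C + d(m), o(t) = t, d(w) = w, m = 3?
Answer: 12544/3 ≈ 4181.3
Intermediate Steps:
r(C, U) = 3 + 5*C (r(C, U) = 5*C + 3 = 3 + 5*C)
F = 28/3 (F = (68 + 16)/9 = (⅑)*84 = 28/3 ≈ 9.3333)
(F*(-64))*r(-2, 3) = ((28/3)*(-64))*(3 + 5*(-2)) = -1792*(3 - 10)/3 = -1792/3*(-7) = 12544/3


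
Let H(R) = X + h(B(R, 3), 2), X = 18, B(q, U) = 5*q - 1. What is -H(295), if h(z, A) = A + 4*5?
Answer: -40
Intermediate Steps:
B(q, U) = -1 + 5*q
h(z, A) = 20 + A (h(z, A) = A + 20 = 20 + A)
H(R) = 40 (H(R) = 18 + (20 + 2) = 18 + 22 = 40)
-H(295) = -1*40 = -40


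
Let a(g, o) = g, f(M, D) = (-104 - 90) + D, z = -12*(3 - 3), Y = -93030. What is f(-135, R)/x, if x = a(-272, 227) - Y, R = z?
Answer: -97/46379 ≈ -0.0020915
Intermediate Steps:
z = 0 (z = -12*0 = 0)
R = 0
f(M, D) = -194 + D
x = 92758 (x = -272 - 1*(-93030) = -272 + 93030 = 92758)
f(-135, R)/x = (-194 + 0)/92758 = -194*1/92758 = -97/46379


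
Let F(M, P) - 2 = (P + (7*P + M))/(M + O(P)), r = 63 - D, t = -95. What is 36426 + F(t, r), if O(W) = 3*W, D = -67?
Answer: 2149441/59 ≈ 36431.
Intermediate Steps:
r = 130 (r = 63 - 1*(-67) = 63 + 67 = 130)
F(M, P) = 2 + (M + 8*P)/(M + 3*P) (F(M, P) = 2 + (P + (7*P + M))/(M + 3*P) = 2 + (P + (M + 7*P))/(M + 3*P) = 2 + (M + 8*P)/(M + 3*P))
36426 + F(t, r) = 36426 + (3*(-95) + 14*130)/(-95 + 3*130) = 36426 + (-285 + 1820)/(-95 + 390) = 36426 + 1535/295 = 36426 + (1/295)*1535 = 36426 + 307/59 = 2149441/59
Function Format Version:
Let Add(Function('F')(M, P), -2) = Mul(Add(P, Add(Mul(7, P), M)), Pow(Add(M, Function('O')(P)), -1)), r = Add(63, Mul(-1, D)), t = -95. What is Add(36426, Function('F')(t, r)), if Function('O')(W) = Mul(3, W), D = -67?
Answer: Rational(2149441, 59) ≈ 36431.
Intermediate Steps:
r = 130 (r = Add(63, Mul(-1, -67)) = Add(63, 67) = 130)
Function('F')(M, P) = Add(2, Mul(Pow(Add(M, Mul(3, P)), -1), Add(M, Mul(8, P)))) (Function('F')(M, P) = Add(2, Mul(Add(P, Add(Mul(7, P), M)), Pow(Add(M, Mul(3, P)), -1))) = Add(2, Mul(Add(P, Add(M, Mul(7, P))), Pow(Add(M, Mul(3, P)), -1))) = Add(2, Mul(Add(M, Mul(8, P)), Pow(Add(M, Mul(3, P)), -1))) = Add(2, Mul(Pow(Add(M, Mul(3, P)), -1), Add(M, Mul(8, P)))))
Add(36426, Function('F')(t, r)) = Add(36426, Mul(Pow(Add(-95, Mul(3, 130)), -1), Add(Mul(3, -95), Mul(14, 130)))) = Add(36426, Mul(Pow(Add(-95, 390), -1), Add(-285, 1820))) = Add(36426, Mul(Pow(295, -1), 1535)) = Add(36426, Mul(Rational(1, 295), 1535)) = Add(36426, Rational(307, 59)) = Rational(2149441, 59)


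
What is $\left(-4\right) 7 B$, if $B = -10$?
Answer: $280$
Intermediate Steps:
$\left(-4\right) 7 B = \left(-4\right) 7 \left(-10\right) = \left(-28\right) \left(-10\right) = 280$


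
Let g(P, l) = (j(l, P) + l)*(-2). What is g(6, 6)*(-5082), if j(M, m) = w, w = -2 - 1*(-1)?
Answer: 50820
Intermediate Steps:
w = -1 (w = -2 + 1 = -1)
j(M, m) = -1
g(P, l) = 2 - 2*l (g(P, l) = (-1 + l)*(-2) = 2 - 2*l)
g(6, 6)*(-5082) = (2 - 2*6)*(-5082) = (2 - 12)*(-5082) = -10*(-5082) = 50820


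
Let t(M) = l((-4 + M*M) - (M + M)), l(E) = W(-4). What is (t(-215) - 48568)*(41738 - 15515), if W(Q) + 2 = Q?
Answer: -1273756002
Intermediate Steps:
W(Q) = -2 + Q
l(E) = -6 (l(E) = -2 - 4 = -6)
t(M) = -6
(t(-215) - 48568)*(41738 - 15515) = (-6 - 48568)*(41738 - 15515) = -48574*26223 = -1273756002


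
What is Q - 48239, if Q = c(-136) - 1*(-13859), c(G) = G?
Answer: -34516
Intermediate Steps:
Q = 13723 (Q = -136 - 1*(-13859) = -136 + 13859 = 13723)
Q - 48239 = 13723 - 48239 = -34516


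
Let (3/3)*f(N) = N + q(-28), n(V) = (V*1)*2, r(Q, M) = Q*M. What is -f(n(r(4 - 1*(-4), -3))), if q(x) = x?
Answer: 76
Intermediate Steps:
r(Q, M) = M*Q
n(V) = 2*V (n(V) = V*2 = 2*V)
f(N) = -28 + N (f(N) = N - 28 = -28 + N)
-f(n(r(4 - 1*(-4), -3))) = -(-28 + 2*(-3*(4 - 1*(-4)))) = -(-28 + 2*(-3*(4 + 4))) = -(-28 + 2*(-3*8)) = -(-28 + 2*(-24)) = -(-28 - 48) = -1*(-76) = 76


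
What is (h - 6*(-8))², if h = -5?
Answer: 1849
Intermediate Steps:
(h - 6*(-8))² = (-5 - 6*(-8))² = (-5 + 48)² = 43² = 1849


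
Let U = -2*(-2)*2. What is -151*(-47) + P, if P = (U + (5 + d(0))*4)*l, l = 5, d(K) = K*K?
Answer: 7237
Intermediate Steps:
U = 8 (U = 4*2 = 8)
d(K) = K²
P = 140 (P = (8 + (5 + 0²)*4)*5 = (8 + (5 + 0)*4)*5 = (8 + 5*4)*5 = (8 + 20)*5 = 28*5 = 140)
-151*(-47) + P = -151*(-47) + 140 = 7097 + 140 = 7237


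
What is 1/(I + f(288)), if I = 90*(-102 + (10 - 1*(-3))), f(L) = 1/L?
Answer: -288/2306879 ≈ -0.00012484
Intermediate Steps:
I = -8010 (I = 90*(-102 + (10 + 3)) = 90*(-102 + 13) = 90*(-89) = -8010)
1/(I + f(288)) = 1/(-8010 + 1/288) = 1/(-2306879/288) = -288/2306879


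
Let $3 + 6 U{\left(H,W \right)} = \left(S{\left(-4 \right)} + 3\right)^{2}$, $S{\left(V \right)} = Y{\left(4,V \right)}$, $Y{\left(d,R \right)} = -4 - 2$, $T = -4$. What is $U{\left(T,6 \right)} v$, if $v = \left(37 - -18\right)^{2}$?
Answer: $3025$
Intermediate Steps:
$Y{\left(d,R \right)} = -6$ ($Y{\left(d,R \right)} = -4 - 2 = -6$)
$S{\left(V \right)} = -6$
$v = 3025$ ($v = \left(37 + 18\right)^{2} = 55^{2} = 3025$)
$U{\left(H,W \right)} = 1$ ($U{\left(H,W \right)} = - \frac{1}{2} + \frac{\left(-6 + 3\right)^{2}}{6} = - \frac{1}{2} + \frac{\left(-3\right)^{2}}{6} = - \frac{1}{2} + \frac{1}{6} \cdot 9 = - \frac{1}{2} + \frac{3}{2} = 1$)
$U{\left(T,6 \right)} v = 1 \cdot 3025 = 3025$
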